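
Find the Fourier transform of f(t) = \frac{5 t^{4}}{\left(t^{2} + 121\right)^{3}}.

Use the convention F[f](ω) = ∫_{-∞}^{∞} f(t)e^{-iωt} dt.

F(ω) = \frac{5 \pi \left(121 \omega^{2} - 55 \left|{\omega}\right| + 3\right) e^{- 11 \left|{\omega}\right|}}{88}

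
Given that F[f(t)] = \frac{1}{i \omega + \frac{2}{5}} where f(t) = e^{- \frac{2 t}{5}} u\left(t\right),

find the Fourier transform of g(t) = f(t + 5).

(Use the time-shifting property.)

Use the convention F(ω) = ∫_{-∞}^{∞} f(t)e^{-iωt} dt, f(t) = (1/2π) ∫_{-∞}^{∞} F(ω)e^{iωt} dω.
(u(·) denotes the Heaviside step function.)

F[g](ω) = \frac{5 e^{5 i \omega}}{5 i \omega + 2}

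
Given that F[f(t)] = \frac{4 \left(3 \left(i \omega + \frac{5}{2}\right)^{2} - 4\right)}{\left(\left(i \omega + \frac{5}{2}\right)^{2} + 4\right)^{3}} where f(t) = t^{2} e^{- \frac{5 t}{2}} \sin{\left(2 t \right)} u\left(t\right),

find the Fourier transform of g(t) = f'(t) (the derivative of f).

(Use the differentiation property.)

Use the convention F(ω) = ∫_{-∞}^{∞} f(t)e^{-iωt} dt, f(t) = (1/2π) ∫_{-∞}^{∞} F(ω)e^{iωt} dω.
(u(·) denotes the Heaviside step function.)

F[g](ω) = \frac{64 i \omega \left(3 \left(2 i \omega + 5\right)^{2} - 16\right)}{\left(\left(2 i \omega + 5\right)^{2} + 16\right)^{3}}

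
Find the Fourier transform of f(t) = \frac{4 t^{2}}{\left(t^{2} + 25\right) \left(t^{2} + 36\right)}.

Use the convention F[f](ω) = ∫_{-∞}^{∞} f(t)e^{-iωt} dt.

F(ω) = \frac{4 \pi \left(6 - 5 e^{\left|{\omega}\right|}\right) e^{- 6 \left|{\omega}\right|}}{11}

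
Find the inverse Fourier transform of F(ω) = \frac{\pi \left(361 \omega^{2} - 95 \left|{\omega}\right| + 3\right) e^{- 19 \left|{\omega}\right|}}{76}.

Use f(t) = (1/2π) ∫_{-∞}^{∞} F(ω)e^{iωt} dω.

f(t) = \frac{2 t^{4}}{\left(t^{2} + 361\right)^{3}}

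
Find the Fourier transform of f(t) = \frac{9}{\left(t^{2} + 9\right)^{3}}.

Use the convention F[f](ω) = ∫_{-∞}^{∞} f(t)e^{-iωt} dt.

F(ω) = \frac{\pi \left(3 \omega^{2} + 3 \left|{\omega}\right| + 1\right) e^{- 3 \left|{\omega}\right|}}{72}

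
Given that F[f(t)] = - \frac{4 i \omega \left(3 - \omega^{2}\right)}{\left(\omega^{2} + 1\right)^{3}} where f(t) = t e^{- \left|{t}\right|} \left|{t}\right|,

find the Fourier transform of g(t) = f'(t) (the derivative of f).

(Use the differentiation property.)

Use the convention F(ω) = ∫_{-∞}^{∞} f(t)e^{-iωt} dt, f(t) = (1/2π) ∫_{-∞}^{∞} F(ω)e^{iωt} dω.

F[g](ω) = \frac{4 \omega^{2} \left(3 - \omega^{2}\right)}{\left(\omega^{2} + 1\right)^{3}}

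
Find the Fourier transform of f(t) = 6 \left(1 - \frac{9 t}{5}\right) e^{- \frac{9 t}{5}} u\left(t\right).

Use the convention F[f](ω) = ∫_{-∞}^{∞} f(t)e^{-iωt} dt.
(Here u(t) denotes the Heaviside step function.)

F(ω) = \frac{150 i \omega}{- 25 \omega^{2} + 90 i \omega + 81}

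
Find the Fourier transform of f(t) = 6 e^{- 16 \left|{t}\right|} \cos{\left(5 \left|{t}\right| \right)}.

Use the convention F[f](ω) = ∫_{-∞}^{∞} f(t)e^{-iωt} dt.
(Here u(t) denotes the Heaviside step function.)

F(ω) = \frac{192 \left(\omega^{2} + 281\right)}{\omega^{4} + 462 \omega^{2} + 78961}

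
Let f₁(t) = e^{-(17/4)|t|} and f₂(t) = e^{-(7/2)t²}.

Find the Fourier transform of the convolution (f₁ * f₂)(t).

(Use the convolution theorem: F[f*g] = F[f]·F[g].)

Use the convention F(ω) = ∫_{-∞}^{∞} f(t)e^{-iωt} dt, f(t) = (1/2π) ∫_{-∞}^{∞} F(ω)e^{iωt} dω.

F[f₁*f₂](ω) = \frac{136 \sqrt{14} \sqrt{\pi} e^{- \frac{\omega^{2}}{14}}}{7 \left(16 \omega^{2} + 289\right)}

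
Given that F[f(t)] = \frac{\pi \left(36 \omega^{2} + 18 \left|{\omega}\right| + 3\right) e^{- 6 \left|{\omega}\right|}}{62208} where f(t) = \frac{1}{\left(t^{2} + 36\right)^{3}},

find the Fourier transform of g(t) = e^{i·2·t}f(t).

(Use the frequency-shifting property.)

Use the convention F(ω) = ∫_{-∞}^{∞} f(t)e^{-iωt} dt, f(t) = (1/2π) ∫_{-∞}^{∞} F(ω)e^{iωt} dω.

F[g](ω) = \frac{\pi \left(12 \left(\omega - 2\right)^{2} + 6 \left|{\omega - 2}\right| + 1\right) e^{- 6 \left|{\omega - 2}\right|}}{20736}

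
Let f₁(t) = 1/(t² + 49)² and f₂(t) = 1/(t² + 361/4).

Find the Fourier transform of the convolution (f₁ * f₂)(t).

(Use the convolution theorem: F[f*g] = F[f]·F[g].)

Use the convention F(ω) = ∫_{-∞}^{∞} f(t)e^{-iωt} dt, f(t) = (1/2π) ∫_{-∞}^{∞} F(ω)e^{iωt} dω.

F[f₁*f₂](ω) = \frac{\pi^{2} \left(7 \left|{\omega}\right| + 1\right) e^{- \frac{33 \left|{\omega}\right|}{2}}}{6517}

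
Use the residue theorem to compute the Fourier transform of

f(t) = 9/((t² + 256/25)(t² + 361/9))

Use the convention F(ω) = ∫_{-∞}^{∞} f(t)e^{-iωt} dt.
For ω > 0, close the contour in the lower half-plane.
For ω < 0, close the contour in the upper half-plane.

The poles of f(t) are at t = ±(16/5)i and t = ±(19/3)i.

Let g(z) = f(z)e^{-iωz}; for large |z| the factor e^{-iωz} decays in the lower half-plane when ω > 0 and in the upper half-plane when ω < 0.

Case ω > 0 (lower half-plane, clockwise contour ⇒ F(ω) = -2πi·ΣRes):
  Res_{z = - \frac{16 i}{5}} g(z) = \frac{10125 i e^{- \frac{16 \omega}{5}}}{215072}
  Res_{z = - \frac{19 i}{3}} g(z) = - \frac{6075 i e^{- \frac{19 \omega}{3}}}{255398}
  F(ω) = -2πi·ΣRes = - \frac{6075 \pi e^{- \frac{19 \omega}{3}}}{127699} + \frac{10125 \pi e^{- \frac{16 \omega}{5}}}{107536}

Case ω < 0 (upper half-plane, counterclockwise contour ⇒ F(ω) = +2πi·ΣRes):
  Res_{z = \frac{16 i}{5}} g(z) = - \frac{10125 i e^{\frac{16 \omega}{5}}}{215072}
  Res_{z = \frac{19 i}{3}} g(z) = \frac{6075 i e^{\frac{19 \omega}{3}}}{255398}
  F(ω) = 2πi·ΣRes = \frac{2025 \pi \left(95 e^{\frac{16 \omega}{5}} - 48 e^{\frac{19 \omega}{3}}\right)}{2043184}

Both cases combine into a single formula in |ω|:

F(ω) = - \frac{6075 \pi e^{- \frac{19 \left|{\omega}\right|}{3}}}{127699} + \frac{10125 \pi e^{- \frac{16 \left|{\omega}\right|}{5}}}{107536}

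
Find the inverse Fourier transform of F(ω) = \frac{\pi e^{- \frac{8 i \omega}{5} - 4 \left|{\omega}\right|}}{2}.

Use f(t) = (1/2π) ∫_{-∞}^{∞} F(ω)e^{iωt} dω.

f(t) = \frac{2}{\left(t - \frac{8}{5}\right)^{2} + 16}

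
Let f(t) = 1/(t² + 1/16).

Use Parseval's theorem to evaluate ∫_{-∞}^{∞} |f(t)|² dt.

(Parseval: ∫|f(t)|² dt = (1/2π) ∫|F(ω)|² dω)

∫|f(t)|² dt = 32 \pi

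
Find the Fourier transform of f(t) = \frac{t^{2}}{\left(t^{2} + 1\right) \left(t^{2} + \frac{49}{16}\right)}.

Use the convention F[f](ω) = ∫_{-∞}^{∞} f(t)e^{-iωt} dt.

F(ω) = - \frac{16 \pi e^{- \left|{\omega}\right|}}{33} + \frac{28 \pi e^{- \frac{7 \left|{\omega}\right|}{4}}}{33}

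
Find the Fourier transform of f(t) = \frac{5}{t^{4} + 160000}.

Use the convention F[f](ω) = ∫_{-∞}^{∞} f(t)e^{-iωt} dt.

F(ω) = \frac{\pi e^{- 10 \sqrt{2} \left|{\omega}\right|} \sin{\left(10 \sqrt{2} \left|{\omega}\right| + \frac{\pi}{4} \right)}}{1600}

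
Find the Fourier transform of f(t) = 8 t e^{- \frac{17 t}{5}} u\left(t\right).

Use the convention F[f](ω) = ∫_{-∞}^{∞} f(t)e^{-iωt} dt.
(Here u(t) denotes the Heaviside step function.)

F(ω) = \frac{200}{\left(5 i \omega + 17\right)^{2}}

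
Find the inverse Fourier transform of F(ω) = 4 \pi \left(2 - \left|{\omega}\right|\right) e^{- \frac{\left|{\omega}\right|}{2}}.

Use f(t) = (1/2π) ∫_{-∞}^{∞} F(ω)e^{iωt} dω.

f(t) = \frac{8 t^{2}}{\left(t^{2} + \frac{1}{4}\right)^{2}}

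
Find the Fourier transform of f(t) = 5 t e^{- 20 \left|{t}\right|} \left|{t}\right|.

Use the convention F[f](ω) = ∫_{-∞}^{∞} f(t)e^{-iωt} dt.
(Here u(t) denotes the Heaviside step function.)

F(ω) = \frac{20 i \omega \left(\omega^{2} - 1200\right)}{\left(\omega^{2} + 400\right)^{3}}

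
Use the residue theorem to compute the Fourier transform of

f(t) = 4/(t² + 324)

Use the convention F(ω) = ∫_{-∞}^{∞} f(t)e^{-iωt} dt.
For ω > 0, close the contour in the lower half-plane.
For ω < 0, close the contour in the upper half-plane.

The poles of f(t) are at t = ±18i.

Let g(z) = f(z)e^{-iωz}; for large |z| the factor e^{-iωz} decays in the lower half-plane when ω > 0 and in the upper half-plane when ω < 0.

Case ω > 0 (lower half-plane, clockwise contour ⇒ F(ω) = -2πi·ΣRes):
  Res_{z = - 18 i} g(z) = \frac{i e^{- 18 \omega}}{9}
  F(ω) = -2πi·ΣRes = \frac{2 \pi e^{- 18 \omega}}{9}

Case ω < 0 (upper half-plane, counterclockwise contour ⇒ F(ω) = +2πi·ΣRes):
  Res_{z = 18 i} g(z) = - \frac{i e^{18 \omega}}{9}
  F(ω) = 2πi·ΣRes = \frac{2 \pi e^{18 \omega}}{9}

Both cases combine into a single formula in |ω|:

F(ω) = \frac{2 \pi e^{- 18 \left|{\omega}\right|}}{9}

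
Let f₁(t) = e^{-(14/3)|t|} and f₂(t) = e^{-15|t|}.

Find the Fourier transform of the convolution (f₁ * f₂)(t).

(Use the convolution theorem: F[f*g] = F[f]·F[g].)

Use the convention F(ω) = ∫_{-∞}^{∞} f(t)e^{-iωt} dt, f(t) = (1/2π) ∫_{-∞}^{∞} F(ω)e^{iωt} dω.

F[f₁*f₂](ω) = \frac{2520}{\left(\omega^{2} + 225\right) \left(9 \omega^{2} + 196\right)}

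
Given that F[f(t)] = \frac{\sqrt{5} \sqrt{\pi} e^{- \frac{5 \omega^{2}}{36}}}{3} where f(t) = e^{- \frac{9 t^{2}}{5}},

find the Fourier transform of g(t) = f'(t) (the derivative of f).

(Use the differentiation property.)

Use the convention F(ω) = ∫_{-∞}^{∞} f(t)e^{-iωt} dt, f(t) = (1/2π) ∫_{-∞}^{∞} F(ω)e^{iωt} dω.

F[g](ω) = \frac{\sqrt{5} i \sqrt{\pi} \omega e^{- \frac{5 \omega^{2}}{36}}}{3}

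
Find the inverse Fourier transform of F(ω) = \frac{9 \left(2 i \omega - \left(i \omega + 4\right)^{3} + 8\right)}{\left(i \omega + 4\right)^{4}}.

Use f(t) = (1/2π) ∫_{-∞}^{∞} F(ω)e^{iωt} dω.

f(t) = 9 \left(t^{2} - 1\right) e^{- 4 t} u\left(t\right)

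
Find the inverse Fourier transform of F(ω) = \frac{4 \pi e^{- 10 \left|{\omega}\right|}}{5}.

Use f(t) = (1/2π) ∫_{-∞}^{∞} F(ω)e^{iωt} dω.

f(t) = \frac{8}{t^{2} + 100}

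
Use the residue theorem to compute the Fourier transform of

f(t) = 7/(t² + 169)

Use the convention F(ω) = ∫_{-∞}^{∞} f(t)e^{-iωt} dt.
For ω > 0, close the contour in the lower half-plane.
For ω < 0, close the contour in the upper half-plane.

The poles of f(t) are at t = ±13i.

Let g(z) = f(z)e^{-iωz}; for large |z| the factor e^{-iωz} decays in the lower half-plane when ω > 0 and in the upper half-plane when ω < 0.

Case ω > 0 (lower half-plane, clockwise contour ⇒ F(ω) = -2πi·ΣRes):
  Res_{z = - 13 i} g(z) = \frac{7 i e^{- 13 \omega}}{26}
  F(ω) = -2πi·ΣRes = \frac{7 \pi e^{- 13 \omega}}{13}

Case ω < 0 (upper half-plane, counterclockwise contour ⇒ F(ω) = +2πi·ΣRes):
  Res_{z = 13 i} g(z) = - \frac{7 i e^{13 \omega}}{26}
  F(ω) = 2πi·ΣRes = \frac{7 \pi e^{13 \omega}}{13}

Both cases combine into a single formula in |ω|:

F(ω) = \frac{7 \pi e^{- 13 \left|{\omega}\right|}}{13}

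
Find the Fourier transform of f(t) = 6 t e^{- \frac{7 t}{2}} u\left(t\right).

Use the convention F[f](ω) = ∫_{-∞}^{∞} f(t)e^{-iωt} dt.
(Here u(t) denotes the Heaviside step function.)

F(ω) = \frac{24}{\left(2 i \omega + 7\right)^{2}}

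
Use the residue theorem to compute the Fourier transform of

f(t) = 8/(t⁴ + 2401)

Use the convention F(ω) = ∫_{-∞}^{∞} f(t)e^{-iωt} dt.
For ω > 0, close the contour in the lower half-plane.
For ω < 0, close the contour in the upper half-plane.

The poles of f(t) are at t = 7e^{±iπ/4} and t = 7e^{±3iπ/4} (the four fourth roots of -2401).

Let g(z) = f(z)e^{-iωz}; for large |z| the factor e^{-iωz} decays in the lower half-plane when ω > 0 and in the upper half-plane when ω < 0.

Case ω > 0 (lower half-plane, clockwise contour ⇒ F(ω) = -2πi·ΣRes):
  Res_{z = - \frac{7 \sqrt{2}}{2} - \frac{7 \sqrt{2} i}{2}} g(z) = \frac{\sqrt{2} \left(1 + i\right) e^{\frac{7 \sqrt{2} \omega \left(-1 + i\right)}{2}}}{343}
  Res_{z = \frac{7 \sqrt{2}}{2} - \frac{7 \sqrt{2} i}{2}} g(z) = \frac{\sqrt{2} \left(-1 + i\right) e^{- \frac{7 \sqrt{2} \omega \left(1 + i\right)}{2}}}{343}
  F(ω) = -2πi·ΣRes = \frac{2 \sqrt{2} \pi \left(\left(1 - i\right) e^{7 \sqrt{2} i \omega} + 1 + i\right) e^{- \frac{7 \sqrt{2} \omega \left(1 + i\right)}{2}}}{343} = \frac{8 \pi e^{- \frac{7 \sqrt{2} \omega}{2}} \sin{\left(\frac{7 \sqrt{2} \omega}{2} + \frac{\pi}{4} \right)}}{343}

Case ω < 0 (upper half-plane, counterclockwise contour ⇒ F(ω) = +2πi·ΣRes):
  Res_{z = \frac{7 \sqrt{2}}{2} + \frac{7 \sqrt{2} i}{2}} g(z) = - \frac{\sqrt{2} \left(1 + i\right) e^{\frac{7 \sqrt{2} \omega \left(1 - i\right)}{2}}}{343}
  Res_{z = - \frac{7 \sqrt{2}}{2} + \frac{7 \sqrt{2} i}{2}} g(z) = \frac{\sqrt{2} \left(1 - i\right) e^{\frac{7 \sqrt{2} \omega \left(1 + i\right)}{2}}}{343}
  F(ω) = 2πi·ΣRes = - \frac{2 \sqrt{2} i \pi \left(\left(1 + i\right) e^{\frac{7 \sqrt{2} \omega \left(1 - i\right)}{2}} - \left(1 - i\right) e^{\frac{7 \sqrt{2} \omega \left(1 + i\right)}{2}}\right)}{343} = \frac{8 \pi e^{\frac{7 \sqrt{2} \omega}{2}} \cos{\left(\frac{7 \sqrt{2} \omega}{2} + \frac{\pi}{4} \right)}}{343}

Both cases combine into a single formula in |ω|:

F(ω) = \frac{8 \pi e^{- \frac{7 \sqrt{2} \left|{\omega}\right|}{2}} \sin{\left(\frac{7 \sqrt{2} \left|{\omega}\right|}{2} + \frac{\pi}{4} \right)}}{343}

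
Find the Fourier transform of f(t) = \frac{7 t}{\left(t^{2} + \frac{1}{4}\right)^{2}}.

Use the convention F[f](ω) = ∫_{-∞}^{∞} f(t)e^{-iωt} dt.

F(ω) = - 7 i \pi \omega e^{- \frac{\left|{\omega}\right|}{2}}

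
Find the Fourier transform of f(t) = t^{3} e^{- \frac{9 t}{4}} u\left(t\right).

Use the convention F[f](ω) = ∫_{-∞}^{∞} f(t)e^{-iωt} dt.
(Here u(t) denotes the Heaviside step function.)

F(ω) = \frac{1536}{\left(4 i \omega + 9\right)^{4}}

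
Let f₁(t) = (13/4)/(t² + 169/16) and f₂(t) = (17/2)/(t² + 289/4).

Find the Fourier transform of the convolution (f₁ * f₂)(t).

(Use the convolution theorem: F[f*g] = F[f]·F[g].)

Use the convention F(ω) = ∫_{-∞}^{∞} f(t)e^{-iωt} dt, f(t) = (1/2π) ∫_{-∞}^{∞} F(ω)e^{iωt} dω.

F[f₁*f₂](ω) = \pi^{2} e^{- \frac{47 \left|{\omega}\right|}{4}}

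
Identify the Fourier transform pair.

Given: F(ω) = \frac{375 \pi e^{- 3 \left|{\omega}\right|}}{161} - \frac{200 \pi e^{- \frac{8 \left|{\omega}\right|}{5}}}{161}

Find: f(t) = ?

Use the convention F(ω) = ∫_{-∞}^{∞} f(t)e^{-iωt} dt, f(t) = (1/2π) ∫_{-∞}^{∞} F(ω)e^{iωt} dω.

f(t) = \frac{5 t^{2}}{\left(t^{2} + \frac{64}{25}\right) \left(t^{2} + 9\right)}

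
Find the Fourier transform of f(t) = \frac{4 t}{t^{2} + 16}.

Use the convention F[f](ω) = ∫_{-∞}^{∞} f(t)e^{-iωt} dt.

F(ω) = - 4 i \pi e^{- 4 \left|{\omega}\right|} \operatorname{sign}{\left(\omega \right)}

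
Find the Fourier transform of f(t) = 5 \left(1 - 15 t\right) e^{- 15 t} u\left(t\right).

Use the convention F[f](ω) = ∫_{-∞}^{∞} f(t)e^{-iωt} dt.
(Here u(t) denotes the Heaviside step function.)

F(ω) = \frac{5 i \omega}{- \omega^{2} + 30 i \omega + 225}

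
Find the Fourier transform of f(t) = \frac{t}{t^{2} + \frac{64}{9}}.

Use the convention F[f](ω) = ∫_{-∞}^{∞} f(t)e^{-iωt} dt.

F(ω) = - i \pi e^{- \frac{8 \left|{\omega}\right|}{3}} \operatorname{sign}{\left(\omega \right)}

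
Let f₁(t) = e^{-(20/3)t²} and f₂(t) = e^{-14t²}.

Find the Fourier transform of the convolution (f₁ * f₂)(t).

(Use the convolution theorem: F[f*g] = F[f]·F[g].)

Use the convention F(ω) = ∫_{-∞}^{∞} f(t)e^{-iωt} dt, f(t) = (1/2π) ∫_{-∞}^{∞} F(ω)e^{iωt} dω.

F[f₁*f₂](ω) = \frac{\sqrt{210} \pi e^{- \frac{31 \omega^{2}}{560}}}{140}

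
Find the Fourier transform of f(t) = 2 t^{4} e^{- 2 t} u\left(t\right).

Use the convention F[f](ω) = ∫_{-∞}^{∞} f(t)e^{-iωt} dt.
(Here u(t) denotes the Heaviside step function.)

F(ω) = \frac{48}{\left(i \omega + 2\right)^{5}}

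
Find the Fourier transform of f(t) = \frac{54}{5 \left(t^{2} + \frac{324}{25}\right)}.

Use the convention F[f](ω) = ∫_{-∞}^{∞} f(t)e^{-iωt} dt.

F(ω) = 3 \pi e^{- \frac{18 \left|{\omega}\right|}{5}}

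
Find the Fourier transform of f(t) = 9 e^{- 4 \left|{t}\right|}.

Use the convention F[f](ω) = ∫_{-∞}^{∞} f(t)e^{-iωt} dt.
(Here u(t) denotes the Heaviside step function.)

F(ω) = \frac{72}{\omega^{2} + 16}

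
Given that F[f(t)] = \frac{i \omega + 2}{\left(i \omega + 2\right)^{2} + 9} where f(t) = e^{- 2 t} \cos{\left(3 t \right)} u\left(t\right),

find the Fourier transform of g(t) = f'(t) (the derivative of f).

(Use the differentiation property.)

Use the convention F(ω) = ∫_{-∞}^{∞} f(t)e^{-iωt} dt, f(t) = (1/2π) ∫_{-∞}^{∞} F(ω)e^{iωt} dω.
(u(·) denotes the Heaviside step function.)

F[g](ω) = \frac{i \omega \left(i \omega + 2\right)}{\left(i \omega + 2\right)^{2} + 9}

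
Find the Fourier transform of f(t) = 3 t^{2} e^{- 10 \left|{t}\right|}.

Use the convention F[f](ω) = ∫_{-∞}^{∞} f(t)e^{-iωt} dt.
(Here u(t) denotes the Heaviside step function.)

F(ω) = \frac{120 \left(100 - 3 \omega^{2}\right)}{\left(\omega^{2} + 100\right)^{3}}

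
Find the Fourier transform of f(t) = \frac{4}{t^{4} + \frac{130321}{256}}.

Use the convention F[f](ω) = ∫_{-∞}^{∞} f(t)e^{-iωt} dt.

F(ω) = \frac{256 \pi e^{- \frac{19 \sqrt{2} \left|{\omega}\right|}{8}} \sin{\left(\frac{19 \sqrt{2} \left|{\omega}\right|}{8} + \frac{\pi}{4} \right)}}{6859}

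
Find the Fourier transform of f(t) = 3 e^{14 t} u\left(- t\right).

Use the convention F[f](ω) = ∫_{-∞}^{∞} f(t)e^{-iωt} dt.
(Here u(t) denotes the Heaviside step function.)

F(ω) = - \frac{3}{i \omega - 14}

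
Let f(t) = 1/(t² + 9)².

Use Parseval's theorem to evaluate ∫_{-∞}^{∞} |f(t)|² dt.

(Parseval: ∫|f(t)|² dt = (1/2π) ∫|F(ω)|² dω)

∫|f(t)|² dt = \frac{5 \pi}{34992}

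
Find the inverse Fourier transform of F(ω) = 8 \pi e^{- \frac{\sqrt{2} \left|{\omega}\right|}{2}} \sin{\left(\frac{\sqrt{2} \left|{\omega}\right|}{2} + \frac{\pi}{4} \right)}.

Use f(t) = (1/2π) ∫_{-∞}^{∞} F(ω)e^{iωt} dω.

f(t) = \frac{8}{t^{4} + 1}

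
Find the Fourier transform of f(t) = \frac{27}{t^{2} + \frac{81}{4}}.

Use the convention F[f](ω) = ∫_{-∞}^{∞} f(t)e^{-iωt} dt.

F(ω) = 6 \pi e^{- \frac{9 \left|{\omega}\right|}{2}}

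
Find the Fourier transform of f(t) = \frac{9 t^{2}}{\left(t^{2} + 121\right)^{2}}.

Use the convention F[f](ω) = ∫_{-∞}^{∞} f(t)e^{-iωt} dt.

F(ω) = \frac{9 \pi \left(1 - 11 \left|{\omega}\right|\right) e^{- 11 \left|{\omega}\right|}}{22}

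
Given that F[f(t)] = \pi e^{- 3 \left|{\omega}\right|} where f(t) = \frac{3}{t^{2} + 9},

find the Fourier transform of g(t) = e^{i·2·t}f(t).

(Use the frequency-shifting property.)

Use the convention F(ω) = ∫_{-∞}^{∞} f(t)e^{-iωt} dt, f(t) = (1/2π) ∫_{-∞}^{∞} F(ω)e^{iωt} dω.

F[g](ω) = \pi e^{- 3 \left|{\omega - 2}\right|}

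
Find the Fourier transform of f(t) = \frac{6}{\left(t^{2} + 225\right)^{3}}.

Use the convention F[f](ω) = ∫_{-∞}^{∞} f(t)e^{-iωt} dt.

F(ω) = \frac{\pi \left(75 \omega^{2} + 15 \left|{\omega}\right| + 1\right) e^{- 15 \left|{\omega}\right|}}{337500}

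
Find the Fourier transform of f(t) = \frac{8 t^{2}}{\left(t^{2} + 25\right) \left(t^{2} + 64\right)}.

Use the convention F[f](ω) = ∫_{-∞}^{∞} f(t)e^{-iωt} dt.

F(ω) = \frac{8 \pi \left(8 - 5 e^{3 \left|{\omega}\right|}\right) e^{- 8 \left|{\omega}\right|}}{39}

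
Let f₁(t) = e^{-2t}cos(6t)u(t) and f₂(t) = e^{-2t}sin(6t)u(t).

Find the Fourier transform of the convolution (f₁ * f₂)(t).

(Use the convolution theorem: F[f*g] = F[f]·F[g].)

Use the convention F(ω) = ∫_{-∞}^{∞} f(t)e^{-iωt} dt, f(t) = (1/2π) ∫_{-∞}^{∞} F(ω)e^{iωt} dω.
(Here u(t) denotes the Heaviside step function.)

F[f₁*f₂](ω) = \frac{6 \left(i \omega + 2\right)}{\left(\left(i \omega + 2\right)^{2} + 36\right)^{2}}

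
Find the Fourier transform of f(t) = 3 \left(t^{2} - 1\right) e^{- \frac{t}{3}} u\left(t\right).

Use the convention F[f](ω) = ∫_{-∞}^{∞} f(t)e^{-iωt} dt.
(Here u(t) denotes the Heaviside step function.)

F(ω) = \frac{9 \left(54 i \omega - \left(3 i \omega + 1\right)^{3} + 18\right)}{\left(3 i \omega + 1\right)^{4}}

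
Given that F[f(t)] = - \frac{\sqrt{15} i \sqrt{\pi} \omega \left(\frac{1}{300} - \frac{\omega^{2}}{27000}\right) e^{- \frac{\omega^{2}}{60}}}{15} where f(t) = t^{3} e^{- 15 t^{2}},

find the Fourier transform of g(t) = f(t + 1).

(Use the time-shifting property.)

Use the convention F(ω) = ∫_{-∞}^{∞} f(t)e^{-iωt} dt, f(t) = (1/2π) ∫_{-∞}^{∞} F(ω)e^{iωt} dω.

F[g](ω) = \frac{\sqrt{15} i \sqrt{\pi} \omega \left(\omega^{2} - 90\right) e^{\omega \left(- \frac{\omega}{60} + i\right)}}{405000}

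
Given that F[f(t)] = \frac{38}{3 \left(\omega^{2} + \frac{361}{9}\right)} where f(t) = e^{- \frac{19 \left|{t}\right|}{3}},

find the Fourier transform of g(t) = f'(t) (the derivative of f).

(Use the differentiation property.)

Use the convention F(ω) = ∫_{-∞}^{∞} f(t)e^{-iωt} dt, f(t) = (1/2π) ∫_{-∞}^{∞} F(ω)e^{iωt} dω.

F[g](ω) = \frac{114 i \omega}{9 \omega^{2} + 361}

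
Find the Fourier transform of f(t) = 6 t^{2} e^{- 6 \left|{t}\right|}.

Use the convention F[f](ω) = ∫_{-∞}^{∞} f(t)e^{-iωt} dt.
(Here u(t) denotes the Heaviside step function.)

F(ω) = \frac{432 \left(12 - \omega^{2}\right)}{\left(\omega^{2} + 36\right)^{3}}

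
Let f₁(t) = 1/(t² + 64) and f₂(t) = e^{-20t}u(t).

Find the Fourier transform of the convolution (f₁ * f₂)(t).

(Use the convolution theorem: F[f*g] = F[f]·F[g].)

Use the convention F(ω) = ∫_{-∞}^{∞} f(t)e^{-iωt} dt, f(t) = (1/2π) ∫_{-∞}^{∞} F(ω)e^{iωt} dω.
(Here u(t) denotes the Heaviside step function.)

F[f₁*f₂](ω) = \frac{\pi e^{- 8 \left|{\omega}\right|}}{8 \left(i \omega + 20\right)}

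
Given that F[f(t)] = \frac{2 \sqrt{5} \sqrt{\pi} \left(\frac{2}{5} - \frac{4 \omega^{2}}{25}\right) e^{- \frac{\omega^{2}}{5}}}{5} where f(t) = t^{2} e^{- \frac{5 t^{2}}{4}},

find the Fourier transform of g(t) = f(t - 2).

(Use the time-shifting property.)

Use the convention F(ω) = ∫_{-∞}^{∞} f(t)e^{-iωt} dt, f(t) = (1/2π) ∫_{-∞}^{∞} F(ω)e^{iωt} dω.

F[g](ω) = \frac{4 \sqrt{5} \sqrt{\pi} \left(5 - 2 \omega^{2}\right) e^{- \frac{\omega \left(\omega + 10 i\right)}{5}}}{125}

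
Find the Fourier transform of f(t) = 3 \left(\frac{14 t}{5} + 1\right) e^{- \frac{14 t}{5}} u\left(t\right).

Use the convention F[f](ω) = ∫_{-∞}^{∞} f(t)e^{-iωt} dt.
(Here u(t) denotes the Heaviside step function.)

F(ω) = \frac{15 \left(- 5 i \omega - 28\right)}{25 \omega^{2} - 140 i \omega - 196}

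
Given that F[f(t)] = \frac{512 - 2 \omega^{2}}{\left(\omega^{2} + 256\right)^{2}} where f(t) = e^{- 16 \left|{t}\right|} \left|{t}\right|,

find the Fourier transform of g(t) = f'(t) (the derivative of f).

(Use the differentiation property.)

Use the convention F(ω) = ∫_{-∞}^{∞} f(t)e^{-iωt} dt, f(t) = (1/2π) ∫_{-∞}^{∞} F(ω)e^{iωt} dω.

F[g](ω) = - \frac{2 i \omega \left(\omega^{2} - 256\right)}{\left(\omega^{2} + 256\right)^{2}}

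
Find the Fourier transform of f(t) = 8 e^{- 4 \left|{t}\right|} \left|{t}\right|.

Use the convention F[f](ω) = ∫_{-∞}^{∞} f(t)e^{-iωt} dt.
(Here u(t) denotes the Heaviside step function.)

F(ω) = \frac{16 \left(16 - \omega^{2}\right)}{\left(\omega^{2} + 16\right)^{2}}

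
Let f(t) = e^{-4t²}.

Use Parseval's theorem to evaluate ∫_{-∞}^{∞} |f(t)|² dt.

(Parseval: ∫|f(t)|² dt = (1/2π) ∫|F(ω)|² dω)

∫|f(t)|² dt = \frac{\sqrt{2} \sqrt{\pi}}{4}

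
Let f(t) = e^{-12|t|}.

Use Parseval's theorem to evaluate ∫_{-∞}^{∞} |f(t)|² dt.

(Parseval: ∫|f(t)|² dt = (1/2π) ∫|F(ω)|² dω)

∫|f(t)|² dt = \frac{1}{12}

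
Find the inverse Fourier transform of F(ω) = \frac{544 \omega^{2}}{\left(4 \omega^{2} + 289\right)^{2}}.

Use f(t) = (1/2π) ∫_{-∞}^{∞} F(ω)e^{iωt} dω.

f(t) = \left(1 - \frac{17 \left|{t}\right|}{2}\right) e^{- \frac{17 \left|{t}\right|}{2}}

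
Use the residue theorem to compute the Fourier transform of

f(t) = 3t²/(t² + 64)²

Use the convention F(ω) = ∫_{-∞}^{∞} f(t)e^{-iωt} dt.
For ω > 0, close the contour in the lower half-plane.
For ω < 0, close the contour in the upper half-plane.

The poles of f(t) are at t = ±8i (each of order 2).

Let g(z) = f(z)e^{-iωz}; for large |z| the factor e^{-iωz} decays in the lower half-plane when ω > 0 and in the upper half-plane when ω < 0.

Case ω > 0 (lower half-plane, clockwise contour ⇒ F(ω) = -2πi·ΣRes):
  Res_{z = - 8 i} g(z) = \frac{3 i \left(1 - 8 \omega\right) e^{- 8 \omega}}{32} (pole of order 2)
  F(ω) = -2πi·ΣRes = \frac{3 \pi \left(1 - 8 \omega\right) e^{- 8 \omega}}{16}

Case ω < 0 (upper half-plane, counterclockwise contour ⇒ F(ω) = +2πi·ΣRes):
  Res_{z = 8 i} g(z) = \frac{3 i \left(- 8 \omega - 1\right) e^{8 \omega}}{32} (pole of order 2)
  F(ω) = 2πi·ΣRes = \frac{3 \pi \left(8 \omega + 1\right) e^{8 \omega}}{16}

Both cases combine into a single formula in |ω|:

F(ω) = \frac{3 \pi \left(1 - 8 \left|{\omega}\right|\right) e^{- 8 \left|{\omega}\right|}}{16}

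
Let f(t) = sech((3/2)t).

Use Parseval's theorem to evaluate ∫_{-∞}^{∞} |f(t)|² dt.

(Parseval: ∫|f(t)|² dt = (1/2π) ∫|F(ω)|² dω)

∫|f(t)|² dt = \frac{4}{3}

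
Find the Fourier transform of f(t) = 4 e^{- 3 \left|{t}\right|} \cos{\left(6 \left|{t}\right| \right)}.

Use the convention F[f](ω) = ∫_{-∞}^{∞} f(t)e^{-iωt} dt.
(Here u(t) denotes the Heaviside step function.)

F(ω) = \frac{24 \left(\omega^{2} + 45\right)}{\omega^{4} - 54 \omega^{2} + 2025}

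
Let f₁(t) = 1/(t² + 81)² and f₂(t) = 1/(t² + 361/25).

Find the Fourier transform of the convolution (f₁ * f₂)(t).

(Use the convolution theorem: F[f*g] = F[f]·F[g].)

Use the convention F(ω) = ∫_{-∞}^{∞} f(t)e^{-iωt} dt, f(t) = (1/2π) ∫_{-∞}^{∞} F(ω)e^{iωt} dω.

F[f₁*f₂](ω) = \frac{5 \pi^{2} \left(9 \left|{\omega}\right| + 1\right) e^{- \frac{64 \left|{\omega}\right|}{5}}}{27702}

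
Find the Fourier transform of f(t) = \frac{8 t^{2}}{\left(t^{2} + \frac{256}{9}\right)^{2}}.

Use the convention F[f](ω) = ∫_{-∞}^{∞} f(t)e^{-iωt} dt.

F(ω) = \frac{\pi \left(3 - 16 \left|{\omega}\right|\right) e^{- \frac{16 \left|{\omega}\right|}{3}}}{4}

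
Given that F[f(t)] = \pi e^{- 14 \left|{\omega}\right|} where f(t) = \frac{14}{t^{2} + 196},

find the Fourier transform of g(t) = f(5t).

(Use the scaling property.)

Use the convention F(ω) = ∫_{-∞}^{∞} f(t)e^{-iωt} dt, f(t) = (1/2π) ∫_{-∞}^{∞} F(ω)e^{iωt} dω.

F[g](ω) = \frac{\pi e^{- \frac{14 \left|{\omega}\right|}{5}}}{5}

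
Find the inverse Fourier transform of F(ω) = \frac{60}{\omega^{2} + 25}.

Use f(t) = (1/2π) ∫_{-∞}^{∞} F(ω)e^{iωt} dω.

f(t) = 6 e^{- 5 \left|{t}\right|}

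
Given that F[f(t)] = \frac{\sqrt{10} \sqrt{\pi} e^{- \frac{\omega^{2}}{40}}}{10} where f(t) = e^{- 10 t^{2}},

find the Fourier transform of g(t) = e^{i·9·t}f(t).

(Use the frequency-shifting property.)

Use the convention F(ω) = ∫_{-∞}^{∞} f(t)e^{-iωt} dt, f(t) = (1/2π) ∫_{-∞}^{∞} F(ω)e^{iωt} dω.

F[g](ω) = \frac{\sqrt{10} \sqrt{\pi} e^{- \frac{\left(\omega - 9\right)^{2}}{40}}}{10}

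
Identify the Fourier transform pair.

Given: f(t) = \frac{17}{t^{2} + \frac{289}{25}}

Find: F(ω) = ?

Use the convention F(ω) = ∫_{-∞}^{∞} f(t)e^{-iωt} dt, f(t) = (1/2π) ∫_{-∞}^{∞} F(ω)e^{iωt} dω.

F(ω) = 5 \pi e^{- \frac{17 \left|{\omega}\right|}{5}}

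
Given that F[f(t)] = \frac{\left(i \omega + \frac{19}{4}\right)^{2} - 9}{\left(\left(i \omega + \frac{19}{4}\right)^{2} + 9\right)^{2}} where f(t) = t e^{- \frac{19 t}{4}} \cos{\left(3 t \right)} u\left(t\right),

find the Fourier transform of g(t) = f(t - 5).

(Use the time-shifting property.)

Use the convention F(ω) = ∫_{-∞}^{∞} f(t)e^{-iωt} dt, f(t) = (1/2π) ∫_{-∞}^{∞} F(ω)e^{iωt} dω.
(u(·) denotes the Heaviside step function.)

F[g](ω) = \frac{16 \left(\left(4 i \omega + 19\right)^{2} - 144\right) e^{- 5 i \omega}}{\left(\left(4 i \omega + 19\right)^{2} + 144\right)^{2}}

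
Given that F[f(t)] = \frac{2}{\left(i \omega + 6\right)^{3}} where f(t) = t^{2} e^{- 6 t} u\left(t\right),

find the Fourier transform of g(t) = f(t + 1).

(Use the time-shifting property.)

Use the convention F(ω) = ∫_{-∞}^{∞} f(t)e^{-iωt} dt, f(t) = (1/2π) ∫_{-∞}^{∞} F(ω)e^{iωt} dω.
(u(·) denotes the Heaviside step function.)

F[g](ω) = \frac{2 e^{i \omega}}{\left(i \omega + 6\right)^{3}}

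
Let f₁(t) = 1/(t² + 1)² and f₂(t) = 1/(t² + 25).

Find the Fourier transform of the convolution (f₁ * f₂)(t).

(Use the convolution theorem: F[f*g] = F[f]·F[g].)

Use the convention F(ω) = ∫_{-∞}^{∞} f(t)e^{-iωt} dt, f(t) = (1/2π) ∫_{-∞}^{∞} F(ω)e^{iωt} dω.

F[f₁*f₂](ω) = \frac{\pi^{2} \left(\left|{\omega}\right| + 1\right) e^{- 6 \left|{\omega}\right|}}{10}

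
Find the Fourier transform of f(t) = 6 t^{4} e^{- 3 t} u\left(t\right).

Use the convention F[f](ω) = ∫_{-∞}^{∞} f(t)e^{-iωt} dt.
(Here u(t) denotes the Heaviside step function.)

F(ω) = \frac{144}{\left(i \omega + 3\right)^{5}}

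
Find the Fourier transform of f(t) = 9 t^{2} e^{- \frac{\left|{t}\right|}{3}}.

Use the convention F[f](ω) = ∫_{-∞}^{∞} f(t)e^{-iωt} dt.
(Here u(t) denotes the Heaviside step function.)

F(ω) = \frac{972 \left(1 - 27 \omega^{2}\right)}{\left(9 \omega^{2} + 1\right)^{3}}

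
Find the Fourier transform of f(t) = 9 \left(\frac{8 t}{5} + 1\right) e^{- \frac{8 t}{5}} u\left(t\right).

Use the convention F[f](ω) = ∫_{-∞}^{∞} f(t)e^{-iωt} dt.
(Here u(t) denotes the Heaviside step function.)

F(ω) = \frac{45 \left(- 5 i \omega - 16\right)}{25 \omega^{2} - 80 i \omega - 64}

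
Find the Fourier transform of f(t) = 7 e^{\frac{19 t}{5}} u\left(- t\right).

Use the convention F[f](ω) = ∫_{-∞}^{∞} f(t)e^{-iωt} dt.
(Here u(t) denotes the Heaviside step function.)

F(ω) = - \frac{35}{5 i \omega - 19}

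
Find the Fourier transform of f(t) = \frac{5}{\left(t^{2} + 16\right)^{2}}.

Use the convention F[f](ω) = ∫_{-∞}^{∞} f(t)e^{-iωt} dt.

F(ω) = \frac{5 \pi \left(4 \left|{\omega}\right| + 1\right) e^{- 4 \left|{\omega}\right|}}{128}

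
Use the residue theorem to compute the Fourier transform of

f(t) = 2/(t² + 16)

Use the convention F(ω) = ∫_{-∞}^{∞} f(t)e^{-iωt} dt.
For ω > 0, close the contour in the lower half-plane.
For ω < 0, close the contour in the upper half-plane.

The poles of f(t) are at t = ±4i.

Let g(z) = f(z)e^{-iωz}; for large |z| the factor e^{-iωz} decays in the lower half-plane when ω > 0 and in the upper half-plane when ω < 0.

Case ω > 0 (lower half-plane, clockwise contour ⇒ F(ω) = -2πi·ΣRes):
  Res_{z = - 4 i} g(z) = \frac{i e^{- 4 \omega}}{4}
  F(ω) = -2πi·ΣRes = \frac{\pi e^{- 4 \omega}}{2}

Case ω < 0 (upper half-plane, counterclockwise contour ⇒ F(ω) = +2πi·ΣRes):
  Res_{z = 4 i} g(z) = - \frac{i e^{4 \omega}}{4}
  F(ω) = 2πi·ΣRes = \frac{\pi e^{4 \omega}}{2}

Both cases combine into a single formula in |ω|:

F(ω) = \frac{\pi e^{- 4 \left|{\omega}\right|}}{2}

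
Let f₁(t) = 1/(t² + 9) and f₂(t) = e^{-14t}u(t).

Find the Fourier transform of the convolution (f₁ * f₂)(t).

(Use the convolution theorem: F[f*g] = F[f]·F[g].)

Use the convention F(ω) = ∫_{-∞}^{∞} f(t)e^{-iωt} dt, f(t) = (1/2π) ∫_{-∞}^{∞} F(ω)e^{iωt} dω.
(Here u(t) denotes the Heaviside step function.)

F[f₁*f₂](ω) = \frac{\pi e^{- 3 \left|{\omega}\right|}}{3 \left(i \omega + 14\right)}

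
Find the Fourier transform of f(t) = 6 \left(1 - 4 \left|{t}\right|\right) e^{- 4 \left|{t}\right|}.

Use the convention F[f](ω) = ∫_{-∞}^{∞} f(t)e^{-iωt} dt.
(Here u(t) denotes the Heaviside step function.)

F(ω) = \frac{96 \omega^{2}}{\left(\omega^{2} + 16\right)^{2}}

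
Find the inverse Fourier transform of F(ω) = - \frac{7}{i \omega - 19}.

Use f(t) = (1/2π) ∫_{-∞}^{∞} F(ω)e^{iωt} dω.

f(t) = 7 e^{19 t} u\left(- t\right)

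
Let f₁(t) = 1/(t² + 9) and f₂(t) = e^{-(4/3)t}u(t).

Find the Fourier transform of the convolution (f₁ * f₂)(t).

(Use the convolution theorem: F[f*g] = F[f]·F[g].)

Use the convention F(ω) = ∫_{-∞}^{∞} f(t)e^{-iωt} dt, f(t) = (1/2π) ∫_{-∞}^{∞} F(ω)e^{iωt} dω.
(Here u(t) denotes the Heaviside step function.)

F[f₁*f₂](ω) = \frac{\pi e^{- 3 \left|{\omega}\right|}}{3 i \omega + 4}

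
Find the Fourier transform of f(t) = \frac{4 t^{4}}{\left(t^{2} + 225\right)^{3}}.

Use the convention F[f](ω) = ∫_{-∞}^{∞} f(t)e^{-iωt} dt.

F(ω) = \frac{\pi \left(75 \omega^{2} - 25 \left|{\omega}\right| + 1\right) e^{- 15 \left|{\omega}\right|}}{10}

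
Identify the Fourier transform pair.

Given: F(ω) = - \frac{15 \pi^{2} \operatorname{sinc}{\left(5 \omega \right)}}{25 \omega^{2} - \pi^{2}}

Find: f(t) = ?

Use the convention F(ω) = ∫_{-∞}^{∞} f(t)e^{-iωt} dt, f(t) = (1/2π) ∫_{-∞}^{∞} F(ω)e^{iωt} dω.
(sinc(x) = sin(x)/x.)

f(t) = 3 \left(\begin{cases} \frac{\cos{\left(\frac{\pi t}{5} \right)}}{2} + \frac{1}{2} & \text{for}\: \left|{t}\right| < 5 \\0 & \text{otherwise} \end{cases}\right)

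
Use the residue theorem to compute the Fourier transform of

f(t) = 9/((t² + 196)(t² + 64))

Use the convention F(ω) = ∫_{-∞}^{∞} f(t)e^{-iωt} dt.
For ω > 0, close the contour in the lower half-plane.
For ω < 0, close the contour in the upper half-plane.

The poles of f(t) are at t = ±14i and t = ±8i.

Let g(z) = f(z)e^{-iωz}; for large |z| the factor e^{-iωz} decays in the lower half-plane when ω > 0 and in the upper half-plane when ω < 0.

Case ω > 0 (lower half-plane, clockwise contour ⇒ F(ω) = -2πi·ΣRes):
  Res_{z = - 14 i} g(z) = - \frac{3 i e^{- 14 \omega}}{1232}
  Res_{z = - 8 i} g(z) = \frac{3 i e^{- 8 \omega}}{704}
  F(ω) = -2πi·ΣRes = \frac{3 \pi \left(7 e^{6 \omega} - 4\right) e^{- 14 \omega}}{2464}

Case ω < 0 (upper half-plane, counterclockwise contour ⇒ F(ω) = +2πi·ΣRes):
  Res_{z = 14 i} g(z) = \frac{3 i e^{14 \omega}}{1232}
  Res_{z = 8 i} g(z) = - \frac{3 i e^{8 \omega}}{704}
  F(ω) = 2πi·ΣRes = \frac{3 \pi \left(7 - 4 e^{6 \omega}\right) e^{8 \omega}}{2464}

Both cases combine into a single formula in |ω|:

F(ω) = \frac{3 \pi \left(7 e^{6 \left|{\omega}\right|} - 4\right) e^{- 14 \left|{\omega}\right|}}{2464}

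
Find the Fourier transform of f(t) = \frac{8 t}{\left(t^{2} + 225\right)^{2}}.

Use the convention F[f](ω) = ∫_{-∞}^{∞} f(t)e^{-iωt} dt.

F(ω) = - \frac{4 i \pi \omega e^{- 15 \left|{\omega}\right|}}{15}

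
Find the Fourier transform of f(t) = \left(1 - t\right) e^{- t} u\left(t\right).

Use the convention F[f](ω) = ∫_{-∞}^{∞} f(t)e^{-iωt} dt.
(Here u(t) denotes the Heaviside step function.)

F(ω) = \frac{i \omega}{- \omega^{2} + 2 i \omega + 1}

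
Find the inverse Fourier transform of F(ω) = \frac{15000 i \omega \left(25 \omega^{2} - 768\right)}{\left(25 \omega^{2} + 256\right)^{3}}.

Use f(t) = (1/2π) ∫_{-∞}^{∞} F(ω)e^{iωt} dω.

f(t) = 6 t e^{- \frac{16 \left|{t}\right|}{5}} \left|{t}\right|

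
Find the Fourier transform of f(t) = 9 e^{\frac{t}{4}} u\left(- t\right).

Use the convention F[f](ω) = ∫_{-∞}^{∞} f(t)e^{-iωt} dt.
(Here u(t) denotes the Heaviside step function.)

F(ω) = \frac{36 i}{4 \omega + i}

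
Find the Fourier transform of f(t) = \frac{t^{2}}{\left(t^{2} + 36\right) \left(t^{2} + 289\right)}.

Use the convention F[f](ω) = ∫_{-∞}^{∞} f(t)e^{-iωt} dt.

F(ω) = \frac{\pi \left(17 - 6 e^{11 \left|{\omega}\right|}\right) e^{- 17 \left|{\omega}\right|}}{253}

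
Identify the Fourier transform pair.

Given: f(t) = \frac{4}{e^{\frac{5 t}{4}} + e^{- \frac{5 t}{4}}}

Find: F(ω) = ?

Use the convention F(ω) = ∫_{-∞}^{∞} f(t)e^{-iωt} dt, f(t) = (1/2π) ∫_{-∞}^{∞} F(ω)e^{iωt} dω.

F(ω) = \frac{8 \pi}{5 \cosh{\left(\frac{2 \pi \omega}{5} \right)}}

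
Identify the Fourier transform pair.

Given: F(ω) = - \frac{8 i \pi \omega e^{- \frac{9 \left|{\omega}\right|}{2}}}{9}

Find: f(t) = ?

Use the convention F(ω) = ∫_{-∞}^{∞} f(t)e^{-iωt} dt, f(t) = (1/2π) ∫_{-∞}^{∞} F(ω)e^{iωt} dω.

f(t) = \frac{8 t}{\left(t^{2} + \frac{81}{4}\right)^{2}}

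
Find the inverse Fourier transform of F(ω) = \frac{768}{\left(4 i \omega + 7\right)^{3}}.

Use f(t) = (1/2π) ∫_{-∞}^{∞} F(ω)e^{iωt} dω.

f(t) = 6 t^{2} e^{- \frac{7 t}{4}} u\left(t\right)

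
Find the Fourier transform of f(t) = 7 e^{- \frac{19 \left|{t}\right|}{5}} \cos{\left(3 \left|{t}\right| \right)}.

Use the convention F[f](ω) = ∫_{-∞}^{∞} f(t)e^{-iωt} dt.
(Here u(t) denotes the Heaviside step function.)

F(ω) = \frac{1330 \left(25 \omega^{2} + 586\right)}{625 \omega^{4} + 6800 \omega^{2} + 343396}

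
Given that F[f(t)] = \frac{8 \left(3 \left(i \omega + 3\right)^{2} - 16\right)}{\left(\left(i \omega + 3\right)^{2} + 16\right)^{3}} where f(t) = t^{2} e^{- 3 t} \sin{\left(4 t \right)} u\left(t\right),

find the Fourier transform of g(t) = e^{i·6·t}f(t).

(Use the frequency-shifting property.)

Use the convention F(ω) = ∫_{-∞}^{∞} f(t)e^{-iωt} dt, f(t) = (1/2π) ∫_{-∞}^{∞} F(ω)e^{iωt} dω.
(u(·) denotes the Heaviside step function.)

F[g](ω) = \frac{8 \left(3 \left(i \left(\omega - 6\right) + 3\right)^{2} - 16\right)}{\left(\left(i \left(\omega - 6\right) + 3\right)^{2} + 16\right)^{3}}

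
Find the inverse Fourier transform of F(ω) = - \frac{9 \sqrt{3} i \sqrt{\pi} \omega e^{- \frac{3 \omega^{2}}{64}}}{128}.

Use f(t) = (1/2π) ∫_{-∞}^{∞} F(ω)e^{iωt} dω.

f(t) = 3 t e^{- \frac{16 t^{2}}{3}}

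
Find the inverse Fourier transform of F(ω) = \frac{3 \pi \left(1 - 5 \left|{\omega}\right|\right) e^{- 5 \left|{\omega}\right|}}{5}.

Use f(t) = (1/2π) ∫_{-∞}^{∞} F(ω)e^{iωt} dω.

f(t) = \frac{6 t^{2}}{\left(t^{2} + 25\right)^{2}}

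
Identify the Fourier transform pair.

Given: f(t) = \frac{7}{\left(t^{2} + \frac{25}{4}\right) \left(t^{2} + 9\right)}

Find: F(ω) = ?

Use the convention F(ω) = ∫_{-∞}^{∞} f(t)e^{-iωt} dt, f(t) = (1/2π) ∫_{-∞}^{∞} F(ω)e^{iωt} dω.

F(ω) = - \frac{28 \pi e^{- 3 \left|{\omega}\right|}}{33} + \frac{56 \pi e^{- \frac{5 \left|{\omega}\right|}{2}}}{55}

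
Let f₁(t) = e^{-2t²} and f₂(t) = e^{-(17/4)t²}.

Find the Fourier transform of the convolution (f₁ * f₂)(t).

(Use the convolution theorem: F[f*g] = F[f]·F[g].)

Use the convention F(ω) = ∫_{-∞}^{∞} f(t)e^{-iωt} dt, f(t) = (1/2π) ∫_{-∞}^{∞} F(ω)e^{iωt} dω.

F[f₁*f₂](ω) = \frac{\sqrt{34} \pi e^{- \frac{25 \omega^{2}}{136}}}{17}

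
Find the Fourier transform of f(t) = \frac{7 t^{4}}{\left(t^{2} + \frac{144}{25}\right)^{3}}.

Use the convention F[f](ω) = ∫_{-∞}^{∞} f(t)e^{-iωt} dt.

F(ω) = \frac{7 \pi \left(48 \omega^{2} - 100 \left|{\omega}\right| + 25\right) e^{- \frac{12 \left|{\omega}\right|}{5}}}{160}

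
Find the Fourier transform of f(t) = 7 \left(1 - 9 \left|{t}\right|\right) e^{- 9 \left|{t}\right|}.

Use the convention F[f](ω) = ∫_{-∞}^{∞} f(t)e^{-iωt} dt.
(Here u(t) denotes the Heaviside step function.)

F(ω) = \frac{252 \omega^{2}}{\left(\omega^{2} + 81\right)^{2}}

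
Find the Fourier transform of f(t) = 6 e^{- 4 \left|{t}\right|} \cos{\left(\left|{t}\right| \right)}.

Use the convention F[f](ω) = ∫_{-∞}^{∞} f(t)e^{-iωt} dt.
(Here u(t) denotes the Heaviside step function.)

F(ω) = \frac{48 \left(\omega^{2} + 17\right)}{\omega^{4} + 30 \omega^{2} + 289}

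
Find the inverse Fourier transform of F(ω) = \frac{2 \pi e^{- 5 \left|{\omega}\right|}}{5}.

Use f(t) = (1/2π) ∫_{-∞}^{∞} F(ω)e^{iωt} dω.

f(t) = \frac{2}{t^{2} + 25}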